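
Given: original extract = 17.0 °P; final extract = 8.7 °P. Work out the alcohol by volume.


SG = 259/(259 − P);  ABV = (OG − FG)·131.25
OG = 259/(259 − 17.0) = 1.0702
FG = 259/(259 − 8.7) = 1.0348
ABV = (1.0702 − 1.0348)·131.25

4.6580 % ABV


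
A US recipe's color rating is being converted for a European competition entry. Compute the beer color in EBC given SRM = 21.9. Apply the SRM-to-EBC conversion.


EBC = SRM · 1.97
EBC = 21.9 · 1.97

43.1430 EBC


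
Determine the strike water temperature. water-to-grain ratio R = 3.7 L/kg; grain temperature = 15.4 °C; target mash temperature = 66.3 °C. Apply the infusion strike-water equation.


T_strike = (0.41/R)·(T_mash − T_grain) + T_mash
T_strike = (0.41/3.7)·(66.3 − 15.4) + 66.3

71.9403 °C


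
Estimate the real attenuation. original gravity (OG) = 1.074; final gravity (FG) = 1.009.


AA = (OG−FG)/(OG−1)·100;  RA = AA·0.8192
AA = (1.074 − 1.009)/(1.074 − 1)·100 = 87.8378
RA = 87.8378·0.8192

71.9568 %


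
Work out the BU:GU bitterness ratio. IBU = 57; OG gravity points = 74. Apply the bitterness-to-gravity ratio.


BU:GU = IBU / OG_points
BU:GU = 57 / 74

0.7703


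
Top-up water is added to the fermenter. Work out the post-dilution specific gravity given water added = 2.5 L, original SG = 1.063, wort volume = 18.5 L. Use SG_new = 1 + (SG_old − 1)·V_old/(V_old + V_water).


pts = (1.063 − 1)·1000·18.5/(18.5 + 2.5) = 55.5000
SG_new = 1 + 55.5000/1000

1.0555


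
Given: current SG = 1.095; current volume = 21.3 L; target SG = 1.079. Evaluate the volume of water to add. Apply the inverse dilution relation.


V_water = V·((SG_curr − 1)/(SG_target − 1) − 1)
V_water = 21.3·((1.095 − 1)/(1.079 − 1) − 1)

4.3139 L


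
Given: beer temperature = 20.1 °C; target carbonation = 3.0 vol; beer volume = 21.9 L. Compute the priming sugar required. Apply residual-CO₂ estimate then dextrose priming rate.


residual = 14.695·(0.01821 + 0.09011·e^(−0.04·T));  sugar = (target − residual)·4.0·V
residual = 14.695·(0.01821 + 0.09011·e^(−0.04·20.1)) = 0.8602
sugar = (3.0 − 0.8602)·4.0·21.9

187.4459 g


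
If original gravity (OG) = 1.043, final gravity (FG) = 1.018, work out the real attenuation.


AA = (OG−FG)/(OG−1)·100;  RA = AA·0.8192
AA = (1.043 − 1.018)/(1.043 − 1)·100 = 58.1395
RA = 58.1395·0.8192

47.6279 %


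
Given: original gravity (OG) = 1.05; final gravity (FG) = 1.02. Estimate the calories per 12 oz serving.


ABW = (OG−FG)·131.25·0.79/FG;  °P = 259 − 259/SG (for OG→OE and FG→AE);  RE = 0.1808·OE + 0.8192·AE;  Cal = (6.9·ABW + 4·(RE−0.1))·FG·3.55
ABW = (1.05 − 1.02)·131.25·0.79/1.02 = 3.0496
OE = 259 − 259/1.05 = 12.3333 °P
AE = 259 − 259/1.02 = 5.0784 °P
RE = 0.1808·12.3333 + 0.8192·5.0784 = 6.3901 °P
Cal = (6.9·3.0496 + 4·(6.3901−0.1))·1.02·3.55

167.3008 kcal


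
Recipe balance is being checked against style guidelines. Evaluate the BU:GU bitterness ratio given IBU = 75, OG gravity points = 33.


BU:GU = IBU / OG_points
BU:GU = 75 / 33

2.2727


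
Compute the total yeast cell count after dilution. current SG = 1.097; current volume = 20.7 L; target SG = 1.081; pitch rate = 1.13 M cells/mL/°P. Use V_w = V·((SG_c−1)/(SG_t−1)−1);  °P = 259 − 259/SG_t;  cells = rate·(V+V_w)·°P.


V_w = 20.7·((1.097−1)/(1.081−1)−1) = 4.0889
V_final = 20.7 + 4.0889 = 24.7889
°P = 259 − 259/1.081 = 19.4070
cells = 1.13·24.7889·19.4070

543.6190 billion cells


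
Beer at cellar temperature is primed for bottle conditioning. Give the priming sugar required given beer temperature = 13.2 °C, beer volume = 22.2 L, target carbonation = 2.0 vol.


residual = 14.695·(0.01821 + 0.09011·e^(−0.04·T));  sugar = (target − residual)·4.0·V
residual = 14.695·(0.01821 + 0.09011·e^(−0.04·13.2)) = 1.0486
sugar = (2.0 − 1.0486)·4.0·22.2

84.4872 g


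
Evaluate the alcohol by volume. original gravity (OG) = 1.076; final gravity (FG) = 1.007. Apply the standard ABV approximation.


ABV = (OG − FG) · 131.25
ABV = (1.076 − 1.007) · 131.25

9.0563 % ABV


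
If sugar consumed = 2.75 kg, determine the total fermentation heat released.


Q = m_sugar · 590 kJ/kg
Q = 2.75 · 590

1622.5000 kJ


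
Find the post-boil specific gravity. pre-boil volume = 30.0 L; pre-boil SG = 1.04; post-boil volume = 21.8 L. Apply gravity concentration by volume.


SG_post = 1 + (SG_pre − 1)·V_pre/V_post
pts_pre = (1.04 − 1)·1000 = 40.0000
pts_post = 40.0000·30.0/21.8 = 55.0459
SG_post = 1 + 55.0459/1000

1.0550


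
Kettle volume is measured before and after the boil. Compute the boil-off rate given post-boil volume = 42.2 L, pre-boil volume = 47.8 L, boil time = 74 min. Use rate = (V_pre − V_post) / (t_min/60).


rate = (47.8 − 42.2) / (74/60)

4.5405 L/hr


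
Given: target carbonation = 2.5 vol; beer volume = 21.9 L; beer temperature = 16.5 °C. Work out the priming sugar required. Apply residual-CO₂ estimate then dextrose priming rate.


residual = 14.695·(0.01821 + 0.09011·e^(−0.04·T));  sugar = (target − residual)·4.0·V
residual = 14.695·(0.01821 + 0.09011·e^(−0.04·16.5)) = 0.9520
sugar = (2.5 − 0.9520)·4.0·21.9

135.6054 g


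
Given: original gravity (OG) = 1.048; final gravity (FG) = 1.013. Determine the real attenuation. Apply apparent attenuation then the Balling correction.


AA = (OG−FG)/(OG−1)·100;  RA = AA·0.8192
AA = (1.048 − 1.013)/(1.048 − 1)·100 = 72.9167
RA = 72.9167·0.8192

59.7333 %


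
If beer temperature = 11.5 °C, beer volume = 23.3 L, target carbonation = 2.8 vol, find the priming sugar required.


residual = 14.695·(0.01821 + 0.09011·e^(−0.04·T));  sugar = (target − residual)·4.0·V
residual = 14.695·(0.01821 + 0.09011·e^(−0.04·11.5)) = 1.1035
sugar = (2.8 − 1.1035)·4.0·23.3

158.1119 g


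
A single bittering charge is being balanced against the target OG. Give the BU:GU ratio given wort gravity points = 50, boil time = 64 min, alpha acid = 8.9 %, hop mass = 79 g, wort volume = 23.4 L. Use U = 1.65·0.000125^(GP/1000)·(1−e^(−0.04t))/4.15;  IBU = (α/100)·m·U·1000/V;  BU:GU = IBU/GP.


U = 1.65·0.000125^(50/1000)·(1−e^(−0.04·64))/4.15 = 0.2341
IBU = (8.9/100)·79·0.2341·1000/23.4 = 70.3300
BU:GU = 70.3300/50

1.4066


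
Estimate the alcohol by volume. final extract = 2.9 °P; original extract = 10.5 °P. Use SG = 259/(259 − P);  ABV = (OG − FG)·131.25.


OG = 259/(259 − 10.5) = 1.0423
FG = 259/(259 − 2.9) = 1.0113
ABV = (1.0423 − 1.0113)·131.25

4.0595 % ABV


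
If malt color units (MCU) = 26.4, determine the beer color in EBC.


SRM = 1.4922·MCU^0.6859;  EBC = SRM·1.97
SRM = 1.4922·26.4^0.6859 = 14.0898
EBC = 14.0898·1.97

27.7569 EBC


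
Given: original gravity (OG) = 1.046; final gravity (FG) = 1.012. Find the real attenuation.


AA = (OG−FG)/(OG−1)·100;  RA = AA·0.8192
AA = (1.046 − 1.012)/(1.046 − 1)·100 = 73.9130
RA = 73.9130·0.8192

60.5496 %


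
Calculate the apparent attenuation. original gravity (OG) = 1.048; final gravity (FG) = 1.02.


AA = (OG − FG)/(OG − 1) · 100
AA = (1.048 − 1.02)/(1.048 − 1) · 100

58.3333 %


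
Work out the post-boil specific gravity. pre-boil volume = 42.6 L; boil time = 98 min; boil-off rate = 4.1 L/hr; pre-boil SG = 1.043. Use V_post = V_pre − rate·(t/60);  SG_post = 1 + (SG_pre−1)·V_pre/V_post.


V_post = 42.6 − 4.1·(98/60) = 35.9033
SG_post = 1 + (1.043 − 1)·42.6/35.9033

1.0510


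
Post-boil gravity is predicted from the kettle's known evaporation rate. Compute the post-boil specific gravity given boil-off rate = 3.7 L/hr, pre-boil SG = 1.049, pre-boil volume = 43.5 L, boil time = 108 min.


V_post = V_pre − rate·(t/60);  SG_post = 1 + (SG_pre−1)·V_pre/V_post
V_post = 43.5 − 3.7·(108/60) = 36.8400
SG_post = 1 + (1.049 − 1)·43.5/36.8400

1.0579


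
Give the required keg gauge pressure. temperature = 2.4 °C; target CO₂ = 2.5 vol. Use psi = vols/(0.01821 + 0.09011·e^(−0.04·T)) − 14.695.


psi = 2.5/(0.01821 + 0.09011·e^(−0.04·2.4)) − 14.695

10.2871 psi


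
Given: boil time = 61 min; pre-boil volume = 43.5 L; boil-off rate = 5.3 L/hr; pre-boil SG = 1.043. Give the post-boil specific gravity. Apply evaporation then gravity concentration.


V_post = V_pre − rate·(t/60);  SG_post = 1 + (SG_pre−1)·V_pre/V_post
V_post = 43.5 − 5.3·(61/60) = 38.1117
SG_post = 1 + (1.043 − 1)·43.5/38.1117

1.0491


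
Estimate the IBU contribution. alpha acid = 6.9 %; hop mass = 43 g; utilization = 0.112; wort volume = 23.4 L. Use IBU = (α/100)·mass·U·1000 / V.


IBU = (6.9/100)·43·0.112·1000 / 23.4

14.2010 IBU


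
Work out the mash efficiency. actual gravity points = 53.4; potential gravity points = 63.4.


efficiency = actual / potential × 100
efficiency = 53.4 / 63.4 × 100

84.2271 %


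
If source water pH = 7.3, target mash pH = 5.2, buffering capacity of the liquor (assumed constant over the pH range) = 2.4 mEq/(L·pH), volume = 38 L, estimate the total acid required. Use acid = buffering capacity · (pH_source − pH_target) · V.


acid = 2.4 · (7.3 − 5.2) · 38

191.5200 mEq


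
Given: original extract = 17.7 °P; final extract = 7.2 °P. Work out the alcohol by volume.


SG = 259/(259 − P);  ABV = (OG − FG)·131.25
OG = 259/(259 − 17.7) = 1.0734
FG = 259/(259 − 7.2) = 1.0286
ABV = (1.0734 − 1.0286)·131.25

5.8746 % ABV


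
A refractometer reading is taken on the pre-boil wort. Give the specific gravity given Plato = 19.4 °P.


SG = 259/(259 − P)
SG = 259/(259 − 19.4)

1.0810


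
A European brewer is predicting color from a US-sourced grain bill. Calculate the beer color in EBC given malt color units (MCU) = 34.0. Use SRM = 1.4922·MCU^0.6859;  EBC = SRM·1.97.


SRM = 1.4922·34.0^0.6859 = 16.7598
EBC = 16.7598·1.97

33.0168 EBC


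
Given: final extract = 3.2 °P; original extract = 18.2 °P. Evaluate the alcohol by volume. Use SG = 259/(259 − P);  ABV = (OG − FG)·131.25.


OG = 259/(259 − 18.2) = 1.0756
FG = 259/(259 − 3.2) = 1.0125
ABV = (1.0756 − 1.0125)·131.25

8.2782 % ABV


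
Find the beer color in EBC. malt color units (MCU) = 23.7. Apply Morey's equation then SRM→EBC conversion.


SRM = 1.4922·MCU^0.6859;  EBC = SRM·1.97
SRM = 1.4922·23.7^0.6859 = 13.0848
EBC = 13.0848·1.97

25.7770 EBC


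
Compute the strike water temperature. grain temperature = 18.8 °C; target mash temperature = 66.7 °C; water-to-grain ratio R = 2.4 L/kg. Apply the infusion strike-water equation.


T_strike = (0.41/R)·(T_mash − T_grain) + T_mash
T_strike = (0.41/2.4)·(66.7 − 18.8) + 66.7

74.8829 °C


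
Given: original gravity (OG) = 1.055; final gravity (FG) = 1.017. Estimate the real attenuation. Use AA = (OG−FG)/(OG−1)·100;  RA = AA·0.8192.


AA = (1.055 − 1.017)/(1.055 − 1)·100 = 69.0909
RA = 69.0909·0.8192

56.5993 %


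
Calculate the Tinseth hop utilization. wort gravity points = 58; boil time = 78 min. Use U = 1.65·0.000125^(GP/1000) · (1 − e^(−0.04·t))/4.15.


bigness = 1.65·0.000125^(58/1000) = 0.9797
boil_factor = (1 − e^(−0.04·78))/4.15 = 0.2303
U = 0.9797 · 0.2303

0.2257


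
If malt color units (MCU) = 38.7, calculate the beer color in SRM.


SRM = 1.4922 · MCU^0.6859
SRM = 1.4922 · 38.7^0.6859

18.3163 SRM


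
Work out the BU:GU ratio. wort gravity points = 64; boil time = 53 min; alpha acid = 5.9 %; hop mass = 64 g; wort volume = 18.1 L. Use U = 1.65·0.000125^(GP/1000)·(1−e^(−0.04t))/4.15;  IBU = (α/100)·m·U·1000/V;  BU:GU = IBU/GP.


U = 1.65·0.000125^(64/1000)·(1−e^(−0.04·53))/4.15 = 0.1968
IBU = (5.9/100)·64·0.1968·1000/18.1 = 41.0637
BU:GU = 41.0637/64

0.6416


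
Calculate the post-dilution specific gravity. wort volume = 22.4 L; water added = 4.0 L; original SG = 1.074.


SG_new = 1 + (SG_old − 1)·V_old/(V_old + V_water)
pts = (1.074 − 1)·1000·22.4/(22.4 + 4.0) = 62.7879
SG_new = 1 + 62.7879/1000

1.0628


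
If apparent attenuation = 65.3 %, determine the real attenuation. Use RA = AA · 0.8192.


RA = 65.3 · 0.8192

53.4938 %


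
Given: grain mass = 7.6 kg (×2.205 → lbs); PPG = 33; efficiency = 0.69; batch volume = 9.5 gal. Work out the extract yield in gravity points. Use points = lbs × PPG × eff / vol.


lbs = 7.6 × 2.205 = 16.7580
points = 16.7580 × 33 × 0.69 / 9.5

40.1663 points


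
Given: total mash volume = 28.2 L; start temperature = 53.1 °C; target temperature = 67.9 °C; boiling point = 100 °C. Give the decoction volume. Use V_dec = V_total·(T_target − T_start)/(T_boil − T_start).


V_dec = 28.2·(67.9 − 53.1)/(100 − 53.1)

8.8989 L


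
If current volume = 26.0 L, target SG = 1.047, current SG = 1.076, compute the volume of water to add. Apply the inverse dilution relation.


V_water = V·((SG_curr − 1)/(SG_target − 1) − 1)
V_water = 26.0·((1.076 − 1)/(1.047 − 1) − 1)

16.0426 L


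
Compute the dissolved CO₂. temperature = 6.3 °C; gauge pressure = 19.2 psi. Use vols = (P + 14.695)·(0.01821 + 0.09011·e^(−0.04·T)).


vols = (19.2 + 14.695)·(0.01821 + 0.09011·e^(−0.04·6.3))

2.9911 volumes


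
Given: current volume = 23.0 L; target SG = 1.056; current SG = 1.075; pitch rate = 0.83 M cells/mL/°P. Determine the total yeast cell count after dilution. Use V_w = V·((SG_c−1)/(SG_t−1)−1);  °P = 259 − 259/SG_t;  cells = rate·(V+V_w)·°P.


V_w = 23.0·((1.075−1)/(1.056−1)−1) = 7.8036
V_final = 23.0 + 7.8036 = 30.8036
°P = 259 − 259/1.056 = 13.7348
cells = 0.83·30.8036·13.7348

351.1584 billion cells


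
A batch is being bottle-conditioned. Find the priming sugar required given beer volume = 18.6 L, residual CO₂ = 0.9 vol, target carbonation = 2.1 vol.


sugar = (target − residual)·4.0·V
sugar = (2.1 − 0.9)·4.0·18.6

89.2800 g


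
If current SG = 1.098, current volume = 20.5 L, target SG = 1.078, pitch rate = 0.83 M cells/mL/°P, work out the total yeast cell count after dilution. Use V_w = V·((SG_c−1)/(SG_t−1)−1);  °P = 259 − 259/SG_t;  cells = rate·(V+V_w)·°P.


V_w = 20.5·((1.098−1)/(1.078−1)−1) = 5.2564
V_final = 20.5 + 5.2564 = 25.7564
°P = 259 − 259/1.078 = 18.7403
cells = 0.83·25.7564·18.7403

400.6259 billion cells


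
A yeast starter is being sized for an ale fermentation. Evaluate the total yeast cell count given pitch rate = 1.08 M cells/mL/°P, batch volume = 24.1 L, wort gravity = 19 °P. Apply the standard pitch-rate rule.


cells (billions) = rate · V_L · °P
cells = 1.08 · 24.1 · 19

494.5320 billion cells


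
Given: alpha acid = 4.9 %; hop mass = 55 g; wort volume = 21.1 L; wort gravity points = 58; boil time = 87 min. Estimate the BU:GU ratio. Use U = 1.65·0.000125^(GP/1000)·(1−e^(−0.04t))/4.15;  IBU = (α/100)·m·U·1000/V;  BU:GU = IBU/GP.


U = 1.65·0.000125^(58/1000)·(1−e^(−0.04·87))/4.15 = 0.2288
IBU = (4.9/100)·55·0.2288·1000/21.1 = 29.2242
BU:GU = 29.2242/58

0.5039


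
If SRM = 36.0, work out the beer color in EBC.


EBC = SRM · 1.97
EBC = 36.0 · 1.97

70.9200 EBC


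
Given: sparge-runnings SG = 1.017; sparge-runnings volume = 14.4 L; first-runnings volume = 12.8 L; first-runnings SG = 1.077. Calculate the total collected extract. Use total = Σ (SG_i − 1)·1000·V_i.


first = (1.077 − 1)·1000·12.8 = 985.6000
sparge = (1.017 − 1)·1000·14.4 = 244.8000
total = 985.6000 + 244.8000

1230.4000 gravity·L


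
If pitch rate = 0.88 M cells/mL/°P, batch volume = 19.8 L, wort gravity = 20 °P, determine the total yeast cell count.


cells (billions) = rate · V_L · °P
cells = 0.88 · 19.8 · 20

348.4800 billion cells


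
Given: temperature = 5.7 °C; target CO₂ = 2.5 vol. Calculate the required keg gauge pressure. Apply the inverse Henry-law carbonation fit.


psi = vols/(0.01821 + 0.09011·e^(−0.04·T)) − 14.695
psi = 2.5/(0.01821 + 0.09011·e^(−0.04·5.7)) − 14.695

13.0986 psi


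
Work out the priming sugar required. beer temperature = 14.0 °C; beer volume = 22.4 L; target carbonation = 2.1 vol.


residual = 14.695·(0.01821 + 0.09011·e^(−0.04·T));  sugar = (target − residual)·4.0·V
residual = 14.695·(0.01821 + 0.09011·e^(−0.04·14.0)) = 1.0240
sugar = (2.1 − 1.0240)·4.0·22.4

96.4121 g


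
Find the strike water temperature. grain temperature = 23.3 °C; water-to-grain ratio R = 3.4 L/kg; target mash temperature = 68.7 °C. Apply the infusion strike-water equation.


T_strike = (0.41/R)·(T_mash − T_grain) + T_mash
T_strike = (0.41/3.4)·(68.7 − 23.3) + 68.7

74.1747 °C


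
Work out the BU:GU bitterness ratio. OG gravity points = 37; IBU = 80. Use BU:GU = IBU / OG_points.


BU:GU = 80 / 37

2.1622


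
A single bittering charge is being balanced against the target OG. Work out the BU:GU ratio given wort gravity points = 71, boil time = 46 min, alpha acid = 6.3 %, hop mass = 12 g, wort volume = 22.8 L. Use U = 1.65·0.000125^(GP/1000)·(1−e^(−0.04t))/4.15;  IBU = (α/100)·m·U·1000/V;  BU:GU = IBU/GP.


U = 1.65·0.000125^(71/1000)·(1−e^(−0.04·46))/4.15 = 0.1767
IBU = (6.3/100)·12·0.1767·1000/22.8 = 5.8586
BU:GU = 5.8586/71

0.0825


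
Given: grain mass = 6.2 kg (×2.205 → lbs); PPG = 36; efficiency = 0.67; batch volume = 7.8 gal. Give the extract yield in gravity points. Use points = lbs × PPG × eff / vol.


lbs = 6.2 × 2.205 = 13.6710
points = 13.6710 × 36 × 0.67 / 7.8

42.2749 points


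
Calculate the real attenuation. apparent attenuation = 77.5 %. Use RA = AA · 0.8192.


RA = 77.5 · 0.8192

63.4880 %


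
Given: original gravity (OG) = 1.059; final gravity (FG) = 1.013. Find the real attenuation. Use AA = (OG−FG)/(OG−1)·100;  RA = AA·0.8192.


AA = (1.059 − 1.013)/(1.059 − 1)·100 = 77.9661
RA = 77.9661·0.8192

63.8698 %


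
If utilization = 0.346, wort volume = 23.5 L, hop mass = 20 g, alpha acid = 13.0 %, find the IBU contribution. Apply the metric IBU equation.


IBU = (α/100)·mass·U·1000 / V
IBU = (13.0/100)·20·0.346·1000 / 23.5

38.2809 IBU


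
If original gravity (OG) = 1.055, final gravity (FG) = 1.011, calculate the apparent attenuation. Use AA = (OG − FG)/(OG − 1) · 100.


AA = (1.055 − 1.011)/(1.055 − 1) · 100

80.0000 %


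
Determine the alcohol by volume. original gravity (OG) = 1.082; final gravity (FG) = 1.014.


ABV = (OG − FG) · 131.25
ABV = (1.082 − 1.014) · 131.25

8.9250 % ABV


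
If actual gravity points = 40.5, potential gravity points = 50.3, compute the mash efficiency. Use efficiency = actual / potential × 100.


efficiency = 40.5 / 50.3 × 100

80.5169 %


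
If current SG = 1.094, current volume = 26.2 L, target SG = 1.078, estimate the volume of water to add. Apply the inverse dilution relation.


V_water = V·((SG_curr − 1)/(SG_target − 1) − 1)
V_water = 26.2·((1.094 − 1)/(1.078 − 1) − 1)

5.3744 L


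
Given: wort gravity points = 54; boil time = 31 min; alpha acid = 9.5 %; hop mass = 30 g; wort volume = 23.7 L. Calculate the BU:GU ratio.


U = 1.65·0.000125^(GP/1000)·(1−e^(−0.04t))/4.15;  IBU = (α/100)·m·U·1000/V;  BU:GU = IBU/GP
U = 1.65·0.000125^(54/1000)·(1−e^(−0.04·31))/4.15 = 0.1739
IBU = (9.5/100)·30·0.1739·1000/23.7 = 20.9122
BU:GU = 20.9122/54

0.3873


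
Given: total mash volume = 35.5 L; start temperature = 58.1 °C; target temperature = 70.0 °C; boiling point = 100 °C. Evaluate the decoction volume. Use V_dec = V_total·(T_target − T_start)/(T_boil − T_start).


V_dec = 35.5·(70.0 − 58.1)/(100 − 58.1)

10.0823 L


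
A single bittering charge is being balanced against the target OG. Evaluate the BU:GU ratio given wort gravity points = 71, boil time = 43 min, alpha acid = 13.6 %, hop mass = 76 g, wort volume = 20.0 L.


U = 1.65·0.000125^(GP/1000)·(1−e^(−0.04t))/4.15;  IBU = (α/100)·m·U·1000/V;  BU:GU = IBU/GP
U = 1.65·0.000125^(71/1000)·(1−e^(−0.04·43))/4.15 = 0.1724
IBU = (13.6/100)·76·0.1724·1000/20.0 = 89.1142
BU:GU = 89.1142/71

1.2551


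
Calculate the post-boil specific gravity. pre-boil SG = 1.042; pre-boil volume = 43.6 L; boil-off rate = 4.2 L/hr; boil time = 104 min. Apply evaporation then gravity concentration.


V_post = V_pre − rate·(t/60);  SG_post = 1 + (SG_pre−1)·V_pre/V_post
V_post = 43.6 − 4.2·(104/60) = 36.3200
SG_post = 1 + (1.042 − 1)·43.6/36.3200

1.0504


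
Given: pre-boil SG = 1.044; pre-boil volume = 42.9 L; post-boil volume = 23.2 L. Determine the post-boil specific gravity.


SG_post = 1 + (SG_pre − 1)·V_pre/V_post
pts_pre = (1.044 − 1)·1000 = 44.0000
pts_post = 44.0000·42.9/23.2 = 81.3621
SG_post = 1 + 81.3621/1000

1.0814


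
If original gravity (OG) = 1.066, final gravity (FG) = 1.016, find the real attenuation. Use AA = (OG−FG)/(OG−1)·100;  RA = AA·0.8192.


AA = (1.066 − 1.016)/(1.066 − 1)·100 = 75.7576
RA = 75.7576·0.8192

62.0606 %


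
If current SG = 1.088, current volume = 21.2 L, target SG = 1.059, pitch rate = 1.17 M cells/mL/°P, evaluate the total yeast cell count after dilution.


V_w = V·((SG_c−1)/(SG_t−1)−1);  °P = 259 − 259/SG_t;  cells = rate·(V+V_w)·°P
V_w = 21.2·((1.088−1)/(1.059−1)−1) = 10.4203
V_final = 21.2 + 10.4203 = 31.6203
°P = 259 − 259/1.059 = 14.4297
cells = 1.17·31.6203·14.4297

533.8364 billion cells


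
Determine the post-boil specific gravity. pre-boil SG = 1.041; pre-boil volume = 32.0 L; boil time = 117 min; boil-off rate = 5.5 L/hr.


V_post = V_pre − rate·(t/60);  SG_post = 1 + (SG_pre−1)·V_pre/V_post
V_post = 32.0 − 5.5·(117/60) = 21.2750
SG_post = 1 + (1.041 − 1)·32.0/21.2750

1.0617


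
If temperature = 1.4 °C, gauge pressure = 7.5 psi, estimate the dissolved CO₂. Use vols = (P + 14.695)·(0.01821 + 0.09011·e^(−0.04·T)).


vols = (7.5 + 14.695)·(0.01821 + 0.09011·e^(−0.04·1.4))

2.2952 volumes


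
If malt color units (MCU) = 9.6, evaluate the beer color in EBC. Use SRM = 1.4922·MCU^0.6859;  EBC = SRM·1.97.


SRM = 1.4922·9.6^0.6859 = 7.0399
EBC = 7.0399·1.97

13.8686 EBC


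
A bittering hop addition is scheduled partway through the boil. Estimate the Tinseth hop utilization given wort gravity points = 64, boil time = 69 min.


U = 1.65·0.000125^(GP/1000) · (1 − e^(−0.04·t))/4.15
bigness = 1.65·0.000125^(64/1000) = 0.9283
boil_factor = (1 − e^(−0.04·69))/4.15 = 0.2257
U = 0.9283 · 0.2257

0.2095


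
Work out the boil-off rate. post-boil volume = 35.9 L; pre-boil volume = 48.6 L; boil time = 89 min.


rate = (V_pre − V_post) / (t_min/60)
rate = (48.6 − 35.9) / (89/60)

8.5618 L/hr


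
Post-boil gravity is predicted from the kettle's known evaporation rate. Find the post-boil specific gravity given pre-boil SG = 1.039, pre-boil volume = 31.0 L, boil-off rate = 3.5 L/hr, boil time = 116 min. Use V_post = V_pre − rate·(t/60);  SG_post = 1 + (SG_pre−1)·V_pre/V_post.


V_post = 31.0 − 3.5·(116/60) = 24.2333
SG_post = 1 + (1.039 − 1)·31.0/24.2333

1.0499


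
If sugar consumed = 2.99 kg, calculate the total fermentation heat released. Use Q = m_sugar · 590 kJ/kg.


Q = 2.99 · 590

1764.1000 kJ


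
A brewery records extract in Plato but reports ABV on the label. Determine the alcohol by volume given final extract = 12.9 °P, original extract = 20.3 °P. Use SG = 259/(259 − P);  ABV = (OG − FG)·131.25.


OG = 259/(259 − 20.3) = 1.0850
FG = 259/(259 − 12.9) = 1.0524
ABV = (1.0850 − 1.0524)·131.25

4.2822 % ABV


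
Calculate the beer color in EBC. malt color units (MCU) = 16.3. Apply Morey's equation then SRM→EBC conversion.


SRM = 1.4922·MCU^0.6859;  EBC = SRM·1.97
SRM = 1.4922·16.3^0.6859 = 10.1220
EBC = 10.1220·1.97

19.9403 EBC


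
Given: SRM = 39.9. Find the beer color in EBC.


EBC = SRM · 1.97
EBC = 39.9 · 1.97

78.6030 EBC


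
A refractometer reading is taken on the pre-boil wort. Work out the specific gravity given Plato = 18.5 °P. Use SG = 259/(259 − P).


SG = 259/(259 − 18.5)

1.0769


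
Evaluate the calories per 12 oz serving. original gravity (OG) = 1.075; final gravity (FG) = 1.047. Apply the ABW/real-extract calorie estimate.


ABW = (OG−FG)·131.25·0.79/FG;  °P = 259 − 259/SG (for OG→OE and FG→AE);  RE = 0.1808·OE + 0.8192·AE;  Cal = (6.9·ABW + 4·(RE−0.1))·FG·3.55
ABW = (1.075 − 1.047)·131.25·0.79/1.047 = 2.7729
OE = 259 − 259/1.075 = 18.0698 °P
AE = 259 − 259/1.047 = 11.6266 °P
RE = 0.1808·18.0698 + 0.8192·11.6266 = 12.7915 °P
Cal = (6.9·2.7729 + 4·(12.7915−0.1))·1.047·3.55

259.8045 kcal


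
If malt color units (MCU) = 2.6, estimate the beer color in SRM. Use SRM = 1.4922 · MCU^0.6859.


SRM = 1.4922 · 2.6^0.6859

2.8738 SRM


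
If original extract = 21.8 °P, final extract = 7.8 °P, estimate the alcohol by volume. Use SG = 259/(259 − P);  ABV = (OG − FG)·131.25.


OG = 259/(259 − 21.8) = 1.0919
FG = 259/(259 − 7.8) = 1.0311
ABV = (1.0919 − 1.0311)·131.25

7.9872 % ABV


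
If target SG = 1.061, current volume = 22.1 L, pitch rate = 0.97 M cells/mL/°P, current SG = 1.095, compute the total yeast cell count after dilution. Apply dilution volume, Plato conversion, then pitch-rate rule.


V_w = V·((SG_c−1)/(SG_t−1)−1);  °P = 259 − 259/SG_t;  cells = rate·(V+V_w)·°P
V_w = 22.1·((1.095−1)/(1.061−1)−1) = 12.3180
V_final = 22.1 + 12.3180 = 34.4180
°P = 259 − 259/1.061 = 14.8907
cells = 0.97·34.4180·14.8907

497.1323 billion cells


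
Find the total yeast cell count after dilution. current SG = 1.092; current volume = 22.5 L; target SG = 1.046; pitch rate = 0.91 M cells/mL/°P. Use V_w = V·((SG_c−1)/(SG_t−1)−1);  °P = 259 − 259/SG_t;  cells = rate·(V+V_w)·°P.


V_w = 22.5·((1.092−1)/(1.046−1)−1) = 22.5000
V_final = 22.5 + 22.5000 = 45.0000
°P = 259 − 259/1.046 = 11.3901
cells = 0.91·45.0000·11.3901

466.4228 billion cells


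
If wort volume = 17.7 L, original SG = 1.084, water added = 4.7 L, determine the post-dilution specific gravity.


SG_new = 1 + (SG_old − 1)·V_old/(V_old + V_water)
pts = (1.084 − 1)·1000·17.7/(17.7 + 4.7) = 66.3750
SG_new = 1 + 66.3750/1000

1.0664


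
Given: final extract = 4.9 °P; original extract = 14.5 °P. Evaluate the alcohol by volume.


SG = 259/(259 − P);  ABV = (OG − FG)·131.25
OG = 259/(259 − 14.5) = 1.0593
FG = 259/(259 − 4.9) = 1.0193
ABV = (1.0593 − 1.0193)·131.25

5.2528 % ABV


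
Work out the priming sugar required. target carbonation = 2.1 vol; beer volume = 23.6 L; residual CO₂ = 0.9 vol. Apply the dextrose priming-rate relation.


sugar = (target − residual)·4.0·V
sugar = (2.1 − 0.9)·4.0·23.6

113.2800 g


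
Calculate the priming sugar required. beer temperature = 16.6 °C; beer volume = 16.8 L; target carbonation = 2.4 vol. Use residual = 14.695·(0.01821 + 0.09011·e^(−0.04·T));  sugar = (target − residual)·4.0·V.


residual = 14.695·(0.01821 + 0.09011·e^(−0.04·16.6)) = 0.9493
sugar = (2.4 − 0.9493)·4.0·16.8

97.4897 g


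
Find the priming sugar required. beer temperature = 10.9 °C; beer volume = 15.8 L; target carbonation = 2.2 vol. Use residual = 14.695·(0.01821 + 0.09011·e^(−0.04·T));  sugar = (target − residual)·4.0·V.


residual = 14.695·(0.01821 + 0.09011·e^(−0.04·10.9)) = 1.1238
sugar = (2.2 − 1.1238)·4.0·15.8

68.0142 g


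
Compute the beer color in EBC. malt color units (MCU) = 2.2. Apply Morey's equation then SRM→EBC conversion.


SRM = 1.4922·MCU^0.6859;  EBC = SRM·1.97
SRM = 1.4922·2.2^0.6859 = 2.5627
EBC = 2.5627·1.97

5.0485 EBC


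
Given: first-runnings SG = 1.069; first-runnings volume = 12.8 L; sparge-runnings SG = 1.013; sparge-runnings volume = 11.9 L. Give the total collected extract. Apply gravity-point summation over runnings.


total = Σ (SG_i − 1)·1000·V_i
first = (1.069 − 1)·1000·12.8 = 883.2000
sparge = (1.013 − 1)·1000·11.9 = 154.7000
total = 883.2000 + 154.7000

1037.9000 gravity·L


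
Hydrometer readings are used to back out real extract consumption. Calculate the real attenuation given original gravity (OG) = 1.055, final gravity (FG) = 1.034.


AA = (OG−FG)/(OG−1)·100;  RA = AA·0.8192
AA = (1.055 − 1.034)/(1.055 − 1)·100 = 38.1818
RA = 38.1818·0.8192

31.2785 %


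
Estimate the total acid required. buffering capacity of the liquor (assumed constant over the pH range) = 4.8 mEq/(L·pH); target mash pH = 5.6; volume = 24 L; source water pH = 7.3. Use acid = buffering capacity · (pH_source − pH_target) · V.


acid = 4.8 · (7.3 − 5.6) · 24

195.8400 mEq


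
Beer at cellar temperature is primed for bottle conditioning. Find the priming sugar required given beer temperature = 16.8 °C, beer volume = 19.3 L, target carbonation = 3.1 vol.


residual = 14.695·(0.01821 + 0.09011·e^(−0.04·T));  sugar = (target − residual)·4.0·V
residual = 14.695·(0.01821 + 0.09011·e^(−0.04·16.8)) = 0.9438
sugar = (3.1 − 0.9438)·4.0·19.3

166.4564 g


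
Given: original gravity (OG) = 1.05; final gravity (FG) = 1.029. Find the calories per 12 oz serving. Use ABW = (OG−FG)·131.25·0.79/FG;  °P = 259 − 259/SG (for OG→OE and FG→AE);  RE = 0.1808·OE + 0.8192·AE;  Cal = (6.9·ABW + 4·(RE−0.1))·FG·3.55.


ABW = (1.05 − 1.029)·131.25·0.79/1.029 = 2.1161
OE = 259 − 259/1.05 = 12.3333 °P
AE = 259 − 259/1.029 = 7.2993 °P
RE = 0.1808·12.3333 + 0.8192·7.2993 = 8.2095 °P
Cal = (6.9·2.1161 + 4·(8.2095−0.1))·1.029·3.55

171.8303 kcal


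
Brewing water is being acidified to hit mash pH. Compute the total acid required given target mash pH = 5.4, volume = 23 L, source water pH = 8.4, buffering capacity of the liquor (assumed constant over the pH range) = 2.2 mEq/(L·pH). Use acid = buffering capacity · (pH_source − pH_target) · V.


acid = 2.2 · (8.4 − 5.4) · 23

151.8000 mEq


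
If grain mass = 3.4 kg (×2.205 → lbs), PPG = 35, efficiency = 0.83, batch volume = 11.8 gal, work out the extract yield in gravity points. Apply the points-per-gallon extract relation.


points = lbs × PPG × eff / vol
lbs = 3.4 × 2.205 = 7.4970
points = 7.4970 × 35 × 0.83 / 11.8

18.4566 points


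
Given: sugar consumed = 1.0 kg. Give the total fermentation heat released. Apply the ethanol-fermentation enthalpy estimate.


Q = m_sugar · 590 kJ/kg
Q = 1.0 · 590

590.0000 kJ


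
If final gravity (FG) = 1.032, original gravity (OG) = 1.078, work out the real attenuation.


AA = (OG−FG)/(OG−1)·100;  RA = AA·0.8192
AA = (1.078 − 1.032)/(1.078 − 1)·100 = 58.9744
RA = 58.9744·0.8192

48.3118 %


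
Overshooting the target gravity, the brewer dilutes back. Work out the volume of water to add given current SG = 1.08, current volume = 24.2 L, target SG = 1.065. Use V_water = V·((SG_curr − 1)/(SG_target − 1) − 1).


V_water = 24.2·((1.08 − 1)/(1.065 − 1) − 1)

5.5846 L


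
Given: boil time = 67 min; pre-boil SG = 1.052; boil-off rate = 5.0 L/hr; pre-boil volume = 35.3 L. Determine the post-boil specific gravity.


V_post = V_pre − rate·(t/60);  SG_post = 1 + (SG_pre−1)·V_pre/V_post
V_post = 35.3 − 5.0·(67/60) = 29.7167
SG_post = 1 + (1.052 − 1)·35.3/29.7167

1.0618


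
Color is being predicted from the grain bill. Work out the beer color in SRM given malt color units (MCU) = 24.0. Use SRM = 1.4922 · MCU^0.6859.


SRM = 1.4922 · 24.0^0.6859

13.1982 SRM


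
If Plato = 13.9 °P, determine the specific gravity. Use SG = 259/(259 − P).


SG = 259/(259 − 13.9)

1.0567


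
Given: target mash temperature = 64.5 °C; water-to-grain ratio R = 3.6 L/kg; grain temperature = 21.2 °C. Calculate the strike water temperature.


T_strike = (0.41/R)·(T_mash − T_grain) + T_mash
T_strike = (0.41/3.6)·(64.5 − 21.2) + 64.5

69.4314 °C


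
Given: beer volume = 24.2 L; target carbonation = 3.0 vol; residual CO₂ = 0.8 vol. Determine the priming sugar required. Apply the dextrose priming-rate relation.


sugar = (target − residual)·4.0·V
sugar = (3.0 − 0.8)·4.0·24.2

212.9600 g


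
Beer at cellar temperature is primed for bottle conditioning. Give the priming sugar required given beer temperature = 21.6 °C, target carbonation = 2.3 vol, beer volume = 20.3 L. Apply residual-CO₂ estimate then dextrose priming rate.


residual = 14.695·(0.01821 + 0.09011·e^(−0.04·T));  sugar = (target − residual)·4.0·V
residual = 14.695·(0.01821 + 0.09011·e^(−0.04·21.6)) = 0.8257
sugar = (2.3 − 0.8257)·4.0·20.3

119.7135 g


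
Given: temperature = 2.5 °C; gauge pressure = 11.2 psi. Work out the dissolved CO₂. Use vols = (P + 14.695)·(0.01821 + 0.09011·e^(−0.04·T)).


vols = (11.2 + 14.695)·(0.01821 + 0.09011·e^(−0.04·2.5))

2.5829 volumes


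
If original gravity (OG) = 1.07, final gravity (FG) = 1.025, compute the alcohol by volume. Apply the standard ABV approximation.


ABV = (OG − FG) · 131.25
ABV = (1.07 − 1.025) · 131.25

5.9063 % ABV


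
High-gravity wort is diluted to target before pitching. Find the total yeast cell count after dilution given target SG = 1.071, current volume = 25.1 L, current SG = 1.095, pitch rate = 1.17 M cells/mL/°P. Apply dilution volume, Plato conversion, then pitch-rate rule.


V_w = V·((SG_c−1)/(SG_t−1)−1);  °P = 259 − 259/SG_t;  cells = rate·(V+V_w)·°P
V_w = 25.1·((1.095−1)/(1.071−1)−1) = 8.4845
V_final = 25.1 + 8.4845 = 33.5845
°P = 259 − 259/1.071 = 17.1699
cells = 1.17·33.5845·17.1699

674.6732 billion cells


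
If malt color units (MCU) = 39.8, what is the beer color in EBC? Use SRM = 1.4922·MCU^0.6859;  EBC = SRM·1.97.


SRM = 1.4922·39.8^0.6859 = 18.6718
EBC = 18.6718·1.97

36.7835 EBC


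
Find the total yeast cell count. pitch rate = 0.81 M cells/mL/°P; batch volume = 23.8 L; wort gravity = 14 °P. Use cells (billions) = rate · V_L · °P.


cells = 0.81 · 23.8 · 14

269.8920 billion cells


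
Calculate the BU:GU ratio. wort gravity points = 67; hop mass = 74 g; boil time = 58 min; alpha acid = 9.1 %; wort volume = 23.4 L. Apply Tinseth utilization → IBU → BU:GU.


U = 1.65·0.000125^(GP/1000)·(1−e^(−0.04t))/4.15;  IBU = (α/100)·m·U·1000/V;  BU:GU = IBU/GP
U = 1.65·0.000125^(67/1000)·(1−e^(−0.04·58))/4.15 = 0.1963
IBU = (9.1/100)·74·0.1963·1000/23.4 = 56.5016
BU:GU = 56.5016/67

0.8433


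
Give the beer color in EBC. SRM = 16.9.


EBC = SRM · 1.97
EBC = 16.9 · 1.97

33.2930 EBC


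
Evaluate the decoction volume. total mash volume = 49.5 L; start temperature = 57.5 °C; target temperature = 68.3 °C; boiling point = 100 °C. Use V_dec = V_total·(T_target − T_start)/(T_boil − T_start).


V_dec = 49.5·(68.3 − 57.5)/(100 − 57.5)

12.5788 L


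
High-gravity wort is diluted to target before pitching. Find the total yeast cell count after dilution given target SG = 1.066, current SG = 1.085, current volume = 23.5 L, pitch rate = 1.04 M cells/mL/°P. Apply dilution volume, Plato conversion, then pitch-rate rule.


V_w = V·((SG_c−1)/(SG_t−1)−1);  °P = 259 − 259/SG_t;  cells = rate·(V+V_w)·°P
V_w = 23.5·((1.085−1)/(1.066−1)−1) = 6.7652
V_final = 23.5 + 6.7652 = 30.2652
°P = 259 − 259/1.066 = 16.0356
cells = 1.04·30.2652·16.0356

504.7341 billion cells


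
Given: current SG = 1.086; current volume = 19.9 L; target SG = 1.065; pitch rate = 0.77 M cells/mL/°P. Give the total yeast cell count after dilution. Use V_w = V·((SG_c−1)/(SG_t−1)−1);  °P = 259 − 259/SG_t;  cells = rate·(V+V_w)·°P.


V_w = 19.9·((1.086−1)/(1.065−1)−1) = 6.4292
V_final = 19.9 + 6.4292 = 26.3292
°P = 259 − 259/1.065 = 15.8075
cells = 0.77·26.3292·15.8075

320.4737 billion cells


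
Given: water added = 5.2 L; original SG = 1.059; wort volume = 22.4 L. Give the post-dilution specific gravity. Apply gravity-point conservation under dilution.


SG_new = 1 + (SG_old − 1)·V_old/(V_old + V_water)
pts = (1.059 − 1)·1000·22.4/(22.4 + 5.2) = 47.8841
SG_new = 1 + 47.8841/1000

1.0479


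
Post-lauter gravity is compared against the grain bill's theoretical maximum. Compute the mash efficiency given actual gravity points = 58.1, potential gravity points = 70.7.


efficiency = actual / potential × 100
efficiency = 58.1 / 70.7 × 100

82.1782 %


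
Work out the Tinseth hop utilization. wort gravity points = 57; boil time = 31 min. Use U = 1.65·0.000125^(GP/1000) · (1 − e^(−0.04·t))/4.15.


bigness = 1.65·0.000125^(57/1000) = 0.9886
boil_factor = (1 − e^(−0.04·31))/4.15 = 0.1712
U = 0.9886 · 0.1712

0.1693


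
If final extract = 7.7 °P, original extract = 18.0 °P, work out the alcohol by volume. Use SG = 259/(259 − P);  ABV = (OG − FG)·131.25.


OG = 259/(259 − 18.0) = 1.0747
FG = 259/(259 − 7.7) = 1.0306
ABV = (1.0747 − 1.0306)·131.25

5.7813 % ABV


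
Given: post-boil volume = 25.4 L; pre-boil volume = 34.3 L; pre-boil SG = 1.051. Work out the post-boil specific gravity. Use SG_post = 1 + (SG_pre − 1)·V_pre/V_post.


pts_pre = (1.051 − 1)·1000 = 51.0000
pts_post = 51.0000·34.3/25.4 = 68.8701
SG_post = 1 + 68.8701/1000

1.0689


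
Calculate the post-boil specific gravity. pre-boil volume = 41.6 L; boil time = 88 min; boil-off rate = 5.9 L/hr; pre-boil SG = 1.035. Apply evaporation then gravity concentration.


V_post = V_pre − rate·(t/60);  SG_post = 1 + (SG_pre−1)·V_pre/V_post
V_post = 41.6 − 5.9·(88/60) = 32.9467
SG_post = 1 + (1.035 − 1)·41.6/32.9467

1.0442


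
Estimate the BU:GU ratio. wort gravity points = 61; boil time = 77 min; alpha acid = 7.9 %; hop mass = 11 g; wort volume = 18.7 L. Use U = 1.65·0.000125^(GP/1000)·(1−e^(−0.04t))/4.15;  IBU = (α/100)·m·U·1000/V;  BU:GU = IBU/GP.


U = 1.65·0.000125^(61/1000)·(1−e^(−0.04·77))/4.15 = 0.2192
IBU = (7.9/100)·11·0.2192·1000/18.7 = 10.1881
BU:GU = 10.1881/61

0.1670


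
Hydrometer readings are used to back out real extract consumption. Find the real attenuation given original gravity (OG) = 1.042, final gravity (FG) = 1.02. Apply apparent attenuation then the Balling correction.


AA = (OG−FG)/(OG−1)·100;  RA = AA·0.8192
AA = (1.042 − 1.02)/(1.042 − 1)·100 = 52.3810
RA = 52.3810·0.8192

42.9105 %


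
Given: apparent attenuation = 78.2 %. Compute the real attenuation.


RA = AA · 0.8192
RA = 78.2 · 0.8192

64.0614 %


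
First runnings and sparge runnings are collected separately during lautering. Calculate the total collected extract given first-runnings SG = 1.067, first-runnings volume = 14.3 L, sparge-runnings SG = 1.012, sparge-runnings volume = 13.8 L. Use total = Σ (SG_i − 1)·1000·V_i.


first = (1.067 − 1)·1000·14.3 = 958.1000
sparge = (1.012 − 1)·1000·13.8 = 165.6000
total = 958.1000 + 165.6000

1123.7000 gravity·L


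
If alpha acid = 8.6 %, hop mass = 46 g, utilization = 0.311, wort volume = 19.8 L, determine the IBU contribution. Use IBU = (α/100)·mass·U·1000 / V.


IBU = (8.6/100)·46·0.311·1000 / 19.8

62.1372 IBU


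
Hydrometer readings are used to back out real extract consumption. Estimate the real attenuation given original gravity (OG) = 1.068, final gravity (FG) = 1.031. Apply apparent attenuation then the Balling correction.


AA = (OG−FG)/(OG−1)·100;  RA = AA·0.8192
AA = (1.068 − 1.031)/(1.068 − 1)·100 = 54.4118
RA = 54.4118·0.8192

44.5741 %


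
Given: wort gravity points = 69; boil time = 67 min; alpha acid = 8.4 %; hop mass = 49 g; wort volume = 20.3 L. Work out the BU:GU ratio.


U = 1.65·0.000125^(GP/1000)·(1−e^(−0.04t))/4.15;  IBU = (α/100)·m·U·1000/V;  BU:GU = IBU/GP
U = 1.65·0.000125^(69/1000)·(1−e^(−0.04·67))/4.15 = 0.1992
IBU = (8.4/100)·49·0.1992·1000/20.3 = 40.3883
BU:GU = 40.3883/69

0.5853
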